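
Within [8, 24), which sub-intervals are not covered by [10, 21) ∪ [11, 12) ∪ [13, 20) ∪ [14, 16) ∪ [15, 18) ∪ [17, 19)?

[8, 10) ∪ [21, 24)

Covered (merged): [10, 21).
Gaps within [8, 24): [8, 10), [21, 24).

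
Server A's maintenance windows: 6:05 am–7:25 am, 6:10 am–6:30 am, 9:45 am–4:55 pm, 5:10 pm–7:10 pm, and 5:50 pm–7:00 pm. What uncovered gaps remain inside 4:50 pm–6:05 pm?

Covered (merged): 6:05 am-7:25 am, 9:45 am-4:55 pm, 5:10 pm-7:10 pm.
Gaps within 4:50 pm-6:05 pm: 4:55 pm-5:10 pm.

4:55 pm-5:10 pm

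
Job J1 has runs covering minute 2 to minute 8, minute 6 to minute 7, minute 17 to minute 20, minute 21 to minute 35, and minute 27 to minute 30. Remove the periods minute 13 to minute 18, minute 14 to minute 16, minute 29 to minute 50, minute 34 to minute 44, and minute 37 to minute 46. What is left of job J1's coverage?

Merge the first list: minute 2 to minute 8, minute 17 to minute 20, minute 21 to minute 35.
Merge the second list: minute 13 to minute 18, minute 29 to minute 50.
minute 2 to minute 8: nothing removed.
minute 17 to minute 20 \ B = minute 18 to minute 20.
minute 21 to minute 35 \ B = minute 21 to minute 29.

minute 2 to minute 8, minute 18 to minute 20, minute 21 to minute 29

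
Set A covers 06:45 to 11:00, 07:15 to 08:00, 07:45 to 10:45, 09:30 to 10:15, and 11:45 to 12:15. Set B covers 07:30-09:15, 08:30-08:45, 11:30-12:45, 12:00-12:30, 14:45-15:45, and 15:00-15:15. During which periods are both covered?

07:30-09:15, 11:45-12:15

First set merges to 06:45-11:00, 11:45-12:15.
Second set merges to 07:30-09:15, 11:30-12:45, 14:45-15:45.
06:45-11:00 meets the second set on 07:30-09:15.
11:45-12:15 meets the second set on 11:45-12:15.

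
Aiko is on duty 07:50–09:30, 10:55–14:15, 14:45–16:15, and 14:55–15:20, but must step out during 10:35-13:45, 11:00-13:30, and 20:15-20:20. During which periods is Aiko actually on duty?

07:50–09:30, 13:45–14:15, 14:45–16:15

A, merged: 07:50–09:30, 10:55–14:15, 14:45–16:15.
B, merged: 10:35–13:45, 20:15–20:20.
07:50–09:30 is untouched.
10:55–14:15 with B removed leaves 13:45–14:15.
14:45–16:15 is untouched.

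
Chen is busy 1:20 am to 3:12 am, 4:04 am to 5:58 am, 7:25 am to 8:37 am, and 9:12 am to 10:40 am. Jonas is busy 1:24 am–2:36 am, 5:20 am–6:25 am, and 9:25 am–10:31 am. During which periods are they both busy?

1:24 am–2:36 am, 5:20 am–5:58 am, 9:25 am–10:31 am

1:20 am–3:12 am meets the second set on 1:24 am–2:36 am.
4:04 am–5:58 am meets the second set on 5:20 am–5:58 am.
7:25 am–8:37 am: no overlap with the second set.
9:12 am–10:40 am meets the second set on 9:25 am–10:31 am.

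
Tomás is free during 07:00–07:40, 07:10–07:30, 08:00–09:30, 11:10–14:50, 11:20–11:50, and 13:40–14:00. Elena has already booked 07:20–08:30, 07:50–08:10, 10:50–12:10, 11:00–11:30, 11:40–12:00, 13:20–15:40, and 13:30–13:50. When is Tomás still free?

07:00-07:20, 08:30-09:30, 12:10-13:20

Merge the first list: 07:00-07:40, 08:00-09:30, 11:10-14:50.
Merge the second list: 07:20-08:30, 10:50-12:10, 13:20-15:40.
07:00-07:40 minus B → 07:00-07:20.
08:00-09:30 minus B → 08:30-09:30.
11:10-14:50 minus B → 12:10-13:20.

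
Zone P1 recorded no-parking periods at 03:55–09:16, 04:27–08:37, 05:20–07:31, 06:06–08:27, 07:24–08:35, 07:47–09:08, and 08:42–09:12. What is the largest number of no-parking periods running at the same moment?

5

Walk the sorted start/end points keeping a running depth.
The depth first hits 5 at 07:24.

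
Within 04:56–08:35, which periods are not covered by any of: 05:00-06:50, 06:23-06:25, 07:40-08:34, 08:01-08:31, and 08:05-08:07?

After merging, the occupied span is 05:00–06:50, 07:40–08:34.
Complement within 04:56–08:35: 04:56–05:00, 06:50–07:40, 08:34–08:35.

04:56–05:00, 06:50–07:40, 08:34–08:35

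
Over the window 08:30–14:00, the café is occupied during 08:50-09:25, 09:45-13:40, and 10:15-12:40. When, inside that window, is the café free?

Covered (merged): 08:50–09:25, 09:45–13:40.
Complement within 08:30–14:00: 08:30–08:50, 09:25–09:45, 13:40–14:00.

08:30–08:50, 09:25–09:45, 13:40–14:00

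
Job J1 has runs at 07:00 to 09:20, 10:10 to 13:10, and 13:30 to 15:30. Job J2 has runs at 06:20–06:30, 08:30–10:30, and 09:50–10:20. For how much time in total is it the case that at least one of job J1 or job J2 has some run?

Second set merges to 06:20-06:30, 08:30-10:30.
A ∪ B = 06:20-06:30, 07:00-13:10, 13:30-15:30.
Total: 10 min + 6 h 10 min + 2 h = 8 h 20 min.

8 h 20 min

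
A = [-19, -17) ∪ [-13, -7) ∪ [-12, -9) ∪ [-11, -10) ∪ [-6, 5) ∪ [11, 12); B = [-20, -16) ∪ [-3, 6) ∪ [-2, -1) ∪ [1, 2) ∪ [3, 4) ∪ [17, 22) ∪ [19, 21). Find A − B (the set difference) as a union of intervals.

First set merges to [-19, -17), [-13, -7), [-6, 5), [11, 12).
Second set merges to [-20, -16), [-3, 6), [17, 22).
[-19, -17): fully covered by B → removed.
[-13, -7): no B overlap → unchanged.
[-6, 5) minus B → [-6, -3).
[11, 12): no B overlap → unchanged.

[-13, -7) ∪ [-6, -3) ∪ [11, 12)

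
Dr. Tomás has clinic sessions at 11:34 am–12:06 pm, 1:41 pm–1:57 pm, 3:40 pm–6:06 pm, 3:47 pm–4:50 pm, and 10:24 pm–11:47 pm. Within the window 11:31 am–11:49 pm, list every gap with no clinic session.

11:31 am–11:34 am, 12:06 pm–1:41 pm, 1:57 pm–3:40 pm, 6:06 pm–10:24 pm, 11:47 pm–11:49 pm

The merged coverage is 11:34 am–12:06 pm, 1:41 pm–1:57 pm, 3:40 pm–6:06 pm, 10:24 pm–11:47 pm.
Uncovered inside 11:31 am–11:49 pm: 11:31 am–11:34 am, 12:06 pm–1:41 pm, 1:57 pm–3:40 pm, 6:06 pm–10:24 pm, 11:47 pm–11:49 pm.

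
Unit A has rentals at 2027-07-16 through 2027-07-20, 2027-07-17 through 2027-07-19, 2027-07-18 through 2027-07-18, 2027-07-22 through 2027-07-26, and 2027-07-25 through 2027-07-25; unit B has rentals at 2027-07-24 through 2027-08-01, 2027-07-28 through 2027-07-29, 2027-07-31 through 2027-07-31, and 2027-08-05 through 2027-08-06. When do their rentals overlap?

Merge the first list: 2027-07-16 through 2027-07-20, 2027-07-22 through 2027-07-26.
Merge the second list: 2027-07-24 through 2027-08-01, 2027-08-05 through 2027-08-06.
2027-07-16 through 2027-07-20 falls entirely outside B.
2027-07-22 through 2027-07-26 overlaps B on 2027-07-24 through 2027-07-26.

2027-07-24 through 2027-07-26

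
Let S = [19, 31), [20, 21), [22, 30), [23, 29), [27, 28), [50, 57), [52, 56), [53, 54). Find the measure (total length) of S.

Merged: [19, 31), [50, 57).
Lengths: 12 + 7 = 19.

19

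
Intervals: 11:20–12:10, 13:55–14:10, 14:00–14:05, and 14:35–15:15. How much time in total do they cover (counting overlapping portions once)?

1 h 45 min

Merged: 11:20–12:10, 13:55–14:10, 14:35–15:15.
Lengths: 50 min + 15 min + 40 min = 1 h 45 min.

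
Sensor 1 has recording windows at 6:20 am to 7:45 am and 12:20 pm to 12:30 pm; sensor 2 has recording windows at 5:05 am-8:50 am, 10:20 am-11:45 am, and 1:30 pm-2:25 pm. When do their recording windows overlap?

6:20 am–7:45 am meets the second set on 6:20 am–7:45 am.
12:20 pm–12:30 pm: no overlap with the second set.

6:20 am–7:45 am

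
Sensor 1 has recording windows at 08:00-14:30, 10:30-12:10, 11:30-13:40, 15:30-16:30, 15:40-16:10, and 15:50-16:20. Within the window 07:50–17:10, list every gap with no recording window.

07:50–08:00, 14:30–15:30, 16:30–17:10

After merging, the occupied span is 08:00–14:30, 15:30–16:30.
Gaps within 07:50–17:10: 07:50–08:00, 14:30–15:30, 16:30–17:10.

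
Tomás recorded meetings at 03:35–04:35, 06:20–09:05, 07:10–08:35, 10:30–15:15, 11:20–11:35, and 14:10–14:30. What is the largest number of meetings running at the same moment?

2

At 07:10, 2 of the intervals are simultaneously active.
No point has more.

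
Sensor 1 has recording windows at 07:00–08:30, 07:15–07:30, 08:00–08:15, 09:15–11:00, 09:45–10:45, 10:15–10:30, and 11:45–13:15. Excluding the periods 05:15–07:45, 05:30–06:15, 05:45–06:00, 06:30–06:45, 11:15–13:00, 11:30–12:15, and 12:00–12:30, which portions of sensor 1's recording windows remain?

07:45-08:30, 09:15-11:00, 13:00-13:15

A, merged: 07:00-08:30, 09:15-11:00, 11:45-13:15.
B, merged: 05:15-07:45, 11:15-13:00.
07:00-08:30 \ B = 07:45-08:30.
09:15-11:00: nothing removed.
11:45-13:15 \ B = 13:00-13:15.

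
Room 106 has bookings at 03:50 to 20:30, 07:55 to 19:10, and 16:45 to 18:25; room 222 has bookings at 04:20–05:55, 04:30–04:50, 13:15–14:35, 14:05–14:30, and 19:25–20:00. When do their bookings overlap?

First set merges to 03:50–20:30.
Second set merges to 04:20–05:55, 13:15–14:35, 19:25–20:00.
03:50–20:30 overlaps B on 04:20–05:55, 13:15–14:35, 19:25–20:00.

04:20–05:55, 13:15–14:35, 19:25–20:00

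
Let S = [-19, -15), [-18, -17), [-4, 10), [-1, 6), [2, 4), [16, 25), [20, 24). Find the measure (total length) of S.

27

Merged: [-19, -15), [-4, 10), [16, 25).
Lengths: 4 + 14 + 9 = 27.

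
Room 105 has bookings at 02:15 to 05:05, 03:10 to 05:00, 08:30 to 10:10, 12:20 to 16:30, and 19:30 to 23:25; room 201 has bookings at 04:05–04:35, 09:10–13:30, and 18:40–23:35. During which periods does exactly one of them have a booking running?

A, merged: 02:15-05:05, 08:30-10:10, 12:20-16:30, 19:30-23:25.
Only in the first: 02:15-04:05, 04:35-05:05, 08:30-09:10, 13:30-16:30.
Only in the second: 10:10-12:20, 18:40-19:30, 23:25-23:35.
Together these are the periods covered by exactly one.

02:15-04:05, 04:35-05:05, 08:30-09:10, 10:10-12:20, 13:30-16:30, 18:40-19:30, 23:25-23:35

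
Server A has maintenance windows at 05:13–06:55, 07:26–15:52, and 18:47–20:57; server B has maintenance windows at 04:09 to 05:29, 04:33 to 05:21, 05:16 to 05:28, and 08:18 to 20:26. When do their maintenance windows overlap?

Merge the second list: 04:09–05:29, 08:18–20:26.
05:13–06:55 ∩ B → 05:13–05:29.
07:26–15:52 ∩ B → 08:18–15:52.
18:47–20:57 ∩ B → 18:47–20:26.

05:13–05:29, 08:18–15:52, 18:47–20:26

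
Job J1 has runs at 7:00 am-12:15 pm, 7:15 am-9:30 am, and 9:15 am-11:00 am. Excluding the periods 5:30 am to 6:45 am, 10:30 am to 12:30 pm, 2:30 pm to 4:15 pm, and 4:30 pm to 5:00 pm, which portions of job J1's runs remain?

7:00 am–10:30 am

Merge the first list: 7:00 am–12:15 pm.
7:00 am–12:15 pm with B removed leaves 7:00 am–10:30 am.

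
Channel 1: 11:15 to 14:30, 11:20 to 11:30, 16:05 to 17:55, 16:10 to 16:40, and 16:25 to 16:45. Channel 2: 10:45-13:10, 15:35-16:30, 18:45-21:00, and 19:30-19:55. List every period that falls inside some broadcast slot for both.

First set merges to 11:15-14:30, 16:05-17:55.
Second set merges to 10:45-13:10, 15:35-16:30, 18:45-21:00.
11:15-14:30 meets the second set on 11:15-13:10.
16:05-17:55 meets the second set on 16:05-16:30.

11:15-13:10, 16:05-16:30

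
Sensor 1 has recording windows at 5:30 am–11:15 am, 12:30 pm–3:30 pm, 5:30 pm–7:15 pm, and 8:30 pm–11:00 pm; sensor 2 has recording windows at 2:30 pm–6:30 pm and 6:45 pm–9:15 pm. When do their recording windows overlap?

2:30 pm–3:30 pm, 5:30 pm–6:30 pm, 6:45 pm–7:15 pm, 8:30 pm–9:15 pm

5:30 am–11:15 am meets no B interval.
12:30 pm–3:30 pm ∩ B → 2:30 pm–3:30 pm.
5:30 pm–7:15 pm ∩ B → 5:30 pm–6:30 pm, 6:45 pm–7:15 pm.
8:30 pm–11:00 pm ∩ B → 8:30 pm–9:15 pm.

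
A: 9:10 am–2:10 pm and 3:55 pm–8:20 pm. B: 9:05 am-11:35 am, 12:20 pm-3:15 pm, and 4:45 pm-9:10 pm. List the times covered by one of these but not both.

A but not B: 11:35 am–12:20 pm, 3:55 pm–4:45 pm.
B but not A: 9:05 am–9:10 am, 2:10 pm–3:15 pm, 8:20 pm–9:10 pm.
Combining gives A △ B.

9:05 am–9:10 am, 11:35 am–12:20 pm, 2:10 pm–3:15 pm, 3:55 pm–4:45 pm, 8:20 pm–9:10 pm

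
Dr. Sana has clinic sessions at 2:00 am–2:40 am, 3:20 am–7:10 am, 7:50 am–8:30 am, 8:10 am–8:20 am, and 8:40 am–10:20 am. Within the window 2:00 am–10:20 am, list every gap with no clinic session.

After merging, the occupied span is 2:00 am-2:40 am, 3:20 am-7:10 am, 7:50 am-8:30 am, 8:40 am-10:20 am.
Uncovered inside 2:00 am-10:20 am: 2:40 am-3:20 am, 7:10 am-7:50 am, 8:30 am-8:40 am.

2:40 am-3:20 am, 7:10 am-7:50 am, 8:30 am-8:40 am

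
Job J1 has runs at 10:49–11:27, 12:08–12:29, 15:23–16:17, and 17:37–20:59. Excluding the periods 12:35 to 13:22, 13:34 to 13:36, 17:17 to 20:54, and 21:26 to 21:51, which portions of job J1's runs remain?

10:49–11:27: no B overlap → unchanged.
12:08–12:29: no B overlap → unchanged.
15:23–16:17: no B overlap → unchanged.
17:37–20:59 minus B → 20:54–20:59.

10:49–11:27, 12:08–12:29, 15:23–16:17, 20:54–20:59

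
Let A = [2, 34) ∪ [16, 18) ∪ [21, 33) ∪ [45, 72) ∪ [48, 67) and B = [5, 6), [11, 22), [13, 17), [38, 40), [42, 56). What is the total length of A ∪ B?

Merge the first list: [2, 34), [45, 72).
Merge the second list: [5, 6), [11, 22), [38, 40), [42, 56).
A ∪ B = [2, 34), [38, 40), [42, 72).
Total: 32 + 2 + 30 = 64.

64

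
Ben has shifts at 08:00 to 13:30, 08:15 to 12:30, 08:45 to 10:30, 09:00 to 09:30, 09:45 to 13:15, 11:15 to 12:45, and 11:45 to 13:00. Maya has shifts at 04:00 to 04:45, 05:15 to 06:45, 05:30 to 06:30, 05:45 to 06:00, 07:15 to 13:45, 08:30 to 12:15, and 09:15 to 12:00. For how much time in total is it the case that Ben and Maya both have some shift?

Merge the first list: 08:00–13:30.
Merge the second list: 04:00–04:45, 05:15–06:45, 07:15–13:45.
A ∩ B = 08:00–13:30.
Total: 5 h 30 min.

5 h 30 min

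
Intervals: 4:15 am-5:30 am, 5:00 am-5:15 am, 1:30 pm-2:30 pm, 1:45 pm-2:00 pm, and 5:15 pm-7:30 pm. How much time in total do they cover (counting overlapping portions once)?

Merged: 4:15 am–5:30 am, 1:30 pm–2:30 pm, 5:15 pm–7:30 pm.
Lengths: 1 h 15 min + 1 h + 2 h 15 min = 4 h 30 min.

4 h 30 min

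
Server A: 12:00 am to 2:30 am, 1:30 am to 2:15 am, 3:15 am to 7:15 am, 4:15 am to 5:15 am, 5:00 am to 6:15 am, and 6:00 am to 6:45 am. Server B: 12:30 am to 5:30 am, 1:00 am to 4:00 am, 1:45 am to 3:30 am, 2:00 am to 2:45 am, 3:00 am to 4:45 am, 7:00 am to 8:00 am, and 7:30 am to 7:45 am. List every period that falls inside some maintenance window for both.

First set merges to 12:00 am-2:30 am, 3:15 am-7:15 am.
Second set merges to 12:30 am-5:30 am, 7:00 am-8:00 am.
12:00 am-2:30 am meets the second set on 12:30 am-2:30 am.
3:15 am-7:15 am meets the second set on 3:15 am-5:30 am, 7:00 am-7:15 am.

12:30 am-2:30 am, 3:15 am-5:30 am, 7:00 am-7:15 am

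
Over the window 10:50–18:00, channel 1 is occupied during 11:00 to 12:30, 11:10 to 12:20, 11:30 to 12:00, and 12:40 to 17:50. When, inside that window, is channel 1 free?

The merged coverage is 11:00-12:30, 12:40-17:50.
Gaps within 10:50-18:00: 10:50-11:00, 12:30-12:40, 17:50-18:00.

10:50-11:00, 12:30-12:40, 17:50-18:00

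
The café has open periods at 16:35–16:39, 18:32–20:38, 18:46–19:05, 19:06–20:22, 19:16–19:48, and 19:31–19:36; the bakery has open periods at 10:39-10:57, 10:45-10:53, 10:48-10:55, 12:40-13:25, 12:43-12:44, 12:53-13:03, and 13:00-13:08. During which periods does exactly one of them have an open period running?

A, merged: 16:35-16:39, 18:32-20:38.
B, merged: 10:39-10:57, 12:40-13:25.
A but not B: 16:35-16:39, 18:32-20:38.
B but not A: 10:39-10:57, 12:40-13:25.
Combining gives A △ B.

10:39-10:57, 12:40-13:25, 16:35-16:39, 18:32-20:38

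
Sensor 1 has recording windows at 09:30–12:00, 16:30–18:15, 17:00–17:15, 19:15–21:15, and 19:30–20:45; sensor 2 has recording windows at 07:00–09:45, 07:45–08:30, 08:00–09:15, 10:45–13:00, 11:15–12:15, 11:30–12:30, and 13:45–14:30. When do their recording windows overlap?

09:30-09:45, 10:45-12:00

Merge the first list: 09:30-12:00, 16:30-18:15, 19:15-21:15.
Merge the second list: 07:00-09:45, 10:45-13:00, 13:45-14:30.
09:30-12:00 ∩ B → 09:30-09:45, 10:45-12:00.
16:30-18:15 meets no B interval.
19:15-21:15 meets no B interval.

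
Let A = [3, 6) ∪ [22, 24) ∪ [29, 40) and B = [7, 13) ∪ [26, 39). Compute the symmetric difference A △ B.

Only in the first: [3, 6), [22, 24), [39, 40).
Only in the second: [7, 13), [26, 29).
Together these are the periods covered by exactly one.

[3, 6) ∪ [7, 13) ∪ [22, 24) ∪ [26, 29) ∪ [39, 40)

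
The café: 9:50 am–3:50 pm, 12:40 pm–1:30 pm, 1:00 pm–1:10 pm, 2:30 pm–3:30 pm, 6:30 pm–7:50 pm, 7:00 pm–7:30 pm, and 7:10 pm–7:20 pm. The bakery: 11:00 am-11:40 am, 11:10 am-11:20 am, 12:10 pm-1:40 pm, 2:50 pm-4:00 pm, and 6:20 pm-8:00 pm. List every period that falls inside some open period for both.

11:00 am–11:40 am, 12:10 pm–1:40 pm, 2:50 pm–3:50 pm, 6:30 pm–7:50 pm

Merge the first list: 9:50 am–3:50 pm, 6:30 pm–7:50 pm.
Merge the second list: 11:00 am–11:40 am, 12:10 pm–1:40 pm, 2:50 pm–4:00 pm, 6:20 pm–8:00 pm.
9:50 am–3:50 pm overlaps B on 11:00 am–11:40 am, 12:10 pm–1:40 pm, 2:50 pm–3:50 pm.
6:30 pm–7:50 pm overlaps B on 6:30 pm–7:50 pm.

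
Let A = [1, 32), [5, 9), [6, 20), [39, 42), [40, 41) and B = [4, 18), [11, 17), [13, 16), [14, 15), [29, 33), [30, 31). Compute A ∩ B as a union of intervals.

A, merged: [1, 32), [39, 42).
B, merged: [4, 18), [29, 33).
[1, 32) overlaps B on [4, 18), [29, 32).
[39, 42) falls entirely outside B.

[4, 18) ∪ [29, 32)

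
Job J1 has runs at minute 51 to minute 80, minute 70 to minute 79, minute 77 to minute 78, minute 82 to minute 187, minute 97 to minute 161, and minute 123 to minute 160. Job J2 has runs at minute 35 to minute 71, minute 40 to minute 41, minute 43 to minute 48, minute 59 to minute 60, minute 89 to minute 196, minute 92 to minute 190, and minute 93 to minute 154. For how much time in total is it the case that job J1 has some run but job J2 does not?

16 minutes

First set merges to minute 51 to minute 80, minute 82 to minute 187.
Second set merges to minute 35 to minute 71, minute 89 to minute 196.
A \ B = minute 71 to minute 80, minute 82 to minute 89.
Total: 9 minutes + 7 minutes = 16 minutes.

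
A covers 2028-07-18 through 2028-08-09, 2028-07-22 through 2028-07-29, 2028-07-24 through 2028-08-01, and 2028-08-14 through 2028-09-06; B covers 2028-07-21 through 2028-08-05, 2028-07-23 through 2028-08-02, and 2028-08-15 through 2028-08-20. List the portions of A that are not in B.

First set merges to 2028-07-18 through 2028-08-09, 2028-08-14 through 2028-09-06.
Second set merges to 2028-07-21 through 2028-08-05, 2028-08-15 through 2028-08-20.
2028-07-18 through 2028-08-09 with B removed leaves 2028-07-18 through 2028-07-20, 2028-08-06 through 2028-08-09.
2028-08-14 through 2028-09-06 with B removed leaves 2028-08-14 through 2028-08-14, 2028-08-21 through 2028-09-06.

2028-07-18 through 2028-07-20, 2028-08-06 through 2028-08-09, 2028-08-14 through 2028-08-14, 2028-08-21 through 2028-09-06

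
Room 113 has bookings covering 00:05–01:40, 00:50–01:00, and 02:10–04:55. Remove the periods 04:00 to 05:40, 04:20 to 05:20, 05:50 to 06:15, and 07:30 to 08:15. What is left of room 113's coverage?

00:05–01:40, 02:10–04:00

A, merged: 00:05–01:40, 02:10–04:55.
B, merged: 04:00–05:40, 05:50–06:15, 07:30–08:15.
00:05–01:40: nothing removed.
02:10–04:55 \ B = 02:10–04:00.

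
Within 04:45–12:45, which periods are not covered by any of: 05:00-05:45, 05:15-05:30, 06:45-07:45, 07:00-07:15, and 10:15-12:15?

Covered (merged): 05:00-05:45, 06:45-07:45, 10:15-12:15.
Gaps within 04:45-12:45: 04:45-05:00, 05:45-06:45, 07:45-10:15, 12:15-12:45.

04:45-05:00, 05:45-06:45, 07:45-10:15, 12:15-12:45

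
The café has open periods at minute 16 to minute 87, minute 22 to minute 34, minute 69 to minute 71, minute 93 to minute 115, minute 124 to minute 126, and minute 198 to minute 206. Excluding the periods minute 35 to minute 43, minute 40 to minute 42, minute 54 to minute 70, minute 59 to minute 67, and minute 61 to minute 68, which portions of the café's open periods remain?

minute 16 to minute 35, minute 43 to minute 54, minute 70 to minute 87, minute 93 to minute 115, minute 124 to minute 126, minute 198 to minute 206

Merge the first list: minute 16 to minute 87, minute 93 to minute 115, minute 124 to minute 126, minute 198 to minute 206.
Merge the second list: minute 35 to minute 43, minute 54 to minute 70.
minute 16 to minute 87 minus B → minute 16 to minute 35, minute 43 to minute 54, minute 70 to minute 87.
minute 93 to minute 115: no B overlap → unchanged.
minute 124 to minute 126: no B overlap → unchanged.
minute 198 to minute 206: no B overlap → unchanged.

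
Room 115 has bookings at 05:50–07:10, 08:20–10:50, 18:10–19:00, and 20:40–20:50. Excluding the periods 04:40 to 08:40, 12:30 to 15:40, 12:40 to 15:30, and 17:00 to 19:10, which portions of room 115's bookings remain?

08:40-10:50, 20:40-20:50

Merge the second list: 04:40-08:40, 12:30-15:40, 17:00-19:10.
05:50-07:10: fully covered by B → removed.
08:20-10:50 minus B → 08:40-10:50.
18:10-19:00: fully covered by B → removed.
20:40-20:50: no B overlap → unchanged.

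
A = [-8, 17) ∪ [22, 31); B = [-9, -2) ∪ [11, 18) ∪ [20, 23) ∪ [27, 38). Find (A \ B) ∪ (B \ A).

A \ B = [-2, 11), [23, 27).
B \ A = [-9, -8), [17, 18), [20, 22), [31, 38).
Union of the two gives the symmetric difference.

[-9, -8) ∪ [-2, 11) ∪ [17, 18) ∪ [20, 22) ∪ [23, 27) ∪ [31, 38)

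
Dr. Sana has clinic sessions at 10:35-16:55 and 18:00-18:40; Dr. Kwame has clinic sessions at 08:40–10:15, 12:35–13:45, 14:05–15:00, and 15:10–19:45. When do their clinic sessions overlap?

12:35–13:45, 14:05–15:00, 15:10–16:55, 18:00–18:40

10:35–16:55 ∩ B → 12:35–13:45, 14:05–15:00, 15:10–16:55.
18:00–18:40 ∩ B → 18:00–18:40.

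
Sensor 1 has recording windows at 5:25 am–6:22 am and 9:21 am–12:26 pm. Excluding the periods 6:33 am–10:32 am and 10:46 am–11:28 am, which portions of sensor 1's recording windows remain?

5:25 am–6:22 am, 10:32 am–10:46 am, 11:28 am–12:26 pm

5:25 am–6:22 am: no B overlap → unchanged.
9:21 am–12:26 pm minus B → 10:32 am–10:46 am, 11:28 am–12:26 pm.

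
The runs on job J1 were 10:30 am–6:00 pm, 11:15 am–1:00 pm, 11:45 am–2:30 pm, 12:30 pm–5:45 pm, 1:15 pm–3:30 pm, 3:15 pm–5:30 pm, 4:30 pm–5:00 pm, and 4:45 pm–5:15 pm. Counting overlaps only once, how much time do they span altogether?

Merged: 10:30 am–6:00 pm.
Length: 7 h 30 min.

7 h 30 min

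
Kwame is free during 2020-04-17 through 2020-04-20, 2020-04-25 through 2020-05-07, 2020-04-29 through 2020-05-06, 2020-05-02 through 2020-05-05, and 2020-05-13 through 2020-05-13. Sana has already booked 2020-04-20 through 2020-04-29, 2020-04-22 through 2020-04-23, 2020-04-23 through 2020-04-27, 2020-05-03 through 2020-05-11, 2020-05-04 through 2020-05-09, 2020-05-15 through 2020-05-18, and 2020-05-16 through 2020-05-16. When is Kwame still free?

A, merged: 2020-04-17 through 2020-04-20, 2020-04-25 through 2020-05-07, 2020-05-13 through 2020-05-13.
B, merged: 2020-04-20 through 2020-04-29, 2020-05-03 through 2020-05-11, 2020-05-15 through 2020-05-18.
2020-04-17 through 2020-04-20 with B removed leaves 2020-04-17 through 2020-04-19.
2020-04-25 through 2020-05-07 with B removed leaves 2020-04-30 through 2020-05-02.
2020-05-13 through 2020-05-13 is untouched.

2020-04-17 through 2020-04-19, 2020-04-30 through 2020-05-02, 2020-05-13 through 2020-05-13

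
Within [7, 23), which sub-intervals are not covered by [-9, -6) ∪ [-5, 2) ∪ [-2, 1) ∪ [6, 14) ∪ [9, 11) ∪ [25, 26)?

Covered (merged): [-9, -6), [-5, 2), [6, 14), [25, 26).
Uncovered inside [7, 23): [14, 23).

[14, 23)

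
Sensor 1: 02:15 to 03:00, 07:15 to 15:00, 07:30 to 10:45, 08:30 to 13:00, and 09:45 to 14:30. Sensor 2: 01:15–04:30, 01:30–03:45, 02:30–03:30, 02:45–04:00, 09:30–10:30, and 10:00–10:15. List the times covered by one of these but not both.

A, merged: 02:15–03:00, 07:15–15:00.
B, merged: 01:15–04:30, 09:30–10:30.
A \ B = 07:15–09:30, 10:30–15:00.
B \ A = 01:15–02:15, 03:00–04:30.
Union of the two gives the symmetric difference.

01:15–02:15, 03:00–04:30, 07:15–09:30, 10:30–15:00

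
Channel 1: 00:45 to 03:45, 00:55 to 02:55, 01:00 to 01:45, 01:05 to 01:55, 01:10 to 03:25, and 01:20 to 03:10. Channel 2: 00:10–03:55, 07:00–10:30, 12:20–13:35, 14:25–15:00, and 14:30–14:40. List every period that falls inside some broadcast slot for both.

First set merges to 00:45–03:45.
Second set merges to 00:10–03:55, 07:00–10:30, 12:20–13:35, 14:25–15:00.
00:45–03:45 ∩ B → 00:45–03:45.

00:45–03:45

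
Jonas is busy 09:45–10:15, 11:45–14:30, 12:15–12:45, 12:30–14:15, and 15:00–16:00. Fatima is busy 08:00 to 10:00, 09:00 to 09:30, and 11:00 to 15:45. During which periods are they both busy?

09:45-10:00, 11:45-14:30, 15:00-15:45

A, merged: 09:45-10:15, 11:45-14:30, 15:00-16:00.
B, merged: 08:00-10:00, 11:00-15:45.
09:45-10:15 meets the second set on 09:45-10:00.
11:45-14:30 meets the second set on 11:45-14:30.
15:00-16:00 meets the second set on 15:00-15:45.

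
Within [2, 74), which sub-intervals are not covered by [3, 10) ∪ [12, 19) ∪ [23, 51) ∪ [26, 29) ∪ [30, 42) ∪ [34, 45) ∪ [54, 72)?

The merged coverage is [3, 10), [12, 19), [23, 51), [54, 72).
Complement within [2, 74): [2, 3), [10, 12), [19, 23), [51, 54), [72, 74).

[2, 3) ∪ [10, 12) ∪ [19, 23) ∪ [51, 54) ∪ [72, 74)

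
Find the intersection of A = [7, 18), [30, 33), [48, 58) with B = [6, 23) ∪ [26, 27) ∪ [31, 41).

[7, 18) ∪ [31, 33)

[7, 18) ∩ B → [7, 18).
[30, 33) ∩ B → [31, 33).
[48, 58) meets no B interval.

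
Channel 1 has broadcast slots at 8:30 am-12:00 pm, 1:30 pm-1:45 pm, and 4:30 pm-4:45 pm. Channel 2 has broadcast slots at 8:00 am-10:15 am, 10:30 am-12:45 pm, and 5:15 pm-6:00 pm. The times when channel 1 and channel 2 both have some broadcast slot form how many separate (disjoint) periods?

2

A ∩ B = 8:30 am–10:15 am, 10:30 am–12:00 pm.
That is 2 disjoint pieces.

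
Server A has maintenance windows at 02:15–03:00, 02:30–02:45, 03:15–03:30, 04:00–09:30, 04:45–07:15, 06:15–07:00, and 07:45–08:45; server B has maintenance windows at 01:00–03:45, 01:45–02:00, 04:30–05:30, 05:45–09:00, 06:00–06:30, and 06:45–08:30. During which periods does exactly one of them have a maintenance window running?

First set merges to 02:15–03:00, 03:15–03:30, 04:00–09:30.
Second set merges to 01:00–03:45, 04:30–05:30, 05:45–09:00.
A \ B = 04:00–04:30, 05:30–05:45, 09:00–09:30.
B \ A = 01:00–02:15, 03:00–03:15, 03:30–03:45.
Union of the two gives the symmetric difference.

01:00–02:15, 03:00–03:15, 03:30–03:45, 04:00–04:30, 05:30–05:45, 09:00–09:30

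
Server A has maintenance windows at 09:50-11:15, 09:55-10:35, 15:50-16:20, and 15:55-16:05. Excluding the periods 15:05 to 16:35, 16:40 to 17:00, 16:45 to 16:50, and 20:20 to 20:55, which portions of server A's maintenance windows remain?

09:50–11:15

A, merged: 09:50–11:15, 15:50–16:20.
B, merged: 15:05–16:35, 16:40–17:00, 20:20–20:55.
09:50–11:15: no B overlap → unchanged.
15:50–16:20: fully covered by B → removed.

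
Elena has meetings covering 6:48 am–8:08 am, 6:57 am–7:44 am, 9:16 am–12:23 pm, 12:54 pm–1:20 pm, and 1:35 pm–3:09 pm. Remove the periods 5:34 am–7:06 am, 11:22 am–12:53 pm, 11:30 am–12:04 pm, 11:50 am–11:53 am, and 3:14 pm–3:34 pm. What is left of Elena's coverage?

7:06 am-8:08 am, 9:16 am-11:22 am, 12:54 pm-1:20 pm, 1:35 pm-3:09 pm

A, merged: 6:48 am-8:08 am, 9:16 am-12:23 pm, 12:54 pm-1:20 pm, 1:35 pm-3:09 pm.
B, merged: 5:34 am-7:06 am, 11:22 am-12:53 pm, 3:14 pm-3:34 pm.
6:48 am-8:08 am minus B → 7:06 am-8:08 am.
9:16 am-12:23 pm minus B → 9:16 am-11:22 am.
12:54 pm-1:20 pm: no B overlap → unchanged.
1:35 pm-3:09 pm: no B overlap → unchanged.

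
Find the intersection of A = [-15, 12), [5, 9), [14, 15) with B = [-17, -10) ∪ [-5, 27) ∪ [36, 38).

First set merges to [-15, 12), [14, 15).
[-15, 12) meets the second set on [-15, -10), [-5, 12).
[14, 15) meets the second set on [14, 15).

[-15, -10) ∪ [-5, 12) ∪ [14, 15)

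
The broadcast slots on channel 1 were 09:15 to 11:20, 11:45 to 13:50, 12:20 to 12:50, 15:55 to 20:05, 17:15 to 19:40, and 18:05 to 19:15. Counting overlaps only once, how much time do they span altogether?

8 h 20 min

Merged: 09:15–11:20, 11:45–13:50, 15:55–20:05.
Lengths: 2 h 5 min + 2 h 5 min + 4 h 10 min = 8 h 20 min.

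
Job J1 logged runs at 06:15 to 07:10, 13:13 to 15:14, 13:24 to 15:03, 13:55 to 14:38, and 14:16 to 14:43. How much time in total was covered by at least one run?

2 h 56 min

Merged: 06:15-07:10, 13:13-15:14.
Lengths: 55 min + 2 h 1 min = 2 h 56 min.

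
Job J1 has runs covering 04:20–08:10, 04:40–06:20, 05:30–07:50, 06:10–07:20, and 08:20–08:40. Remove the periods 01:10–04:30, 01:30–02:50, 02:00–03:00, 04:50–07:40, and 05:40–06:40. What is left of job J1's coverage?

04:30–04:50, 07:40–08:10, 08:20–08:40

A, merged: 04:20–08:10, 08:20–08:40.
B, merged: 01:10–04:30, 04:50–07:40.
04:20–08:10 \ B = 04:30–04:50, 07:40–08:10.
08:20–08:40: nothing removed.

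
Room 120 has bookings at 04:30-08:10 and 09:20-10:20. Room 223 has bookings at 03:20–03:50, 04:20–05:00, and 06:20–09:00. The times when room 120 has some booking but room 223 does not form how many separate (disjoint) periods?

A \ B = 05:00–06:20, 09:20–10:20.
That is 2 disjoint pieces.

2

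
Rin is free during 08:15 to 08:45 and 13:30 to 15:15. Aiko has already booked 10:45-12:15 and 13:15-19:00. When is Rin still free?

08:15–08:45

08:15–08:45: nothing removed.
13:30–15:15: entirely removed.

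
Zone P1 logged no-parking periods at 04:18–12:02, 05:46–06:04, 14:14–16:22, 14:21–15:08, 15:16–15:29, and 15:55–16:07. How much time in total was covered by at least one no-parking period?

Merged: 04:18–12:02, 14:14–16:22.
Lengths: 7 h 44 min + 2 h 8 min = 9 h 52 min.

9 h 52 min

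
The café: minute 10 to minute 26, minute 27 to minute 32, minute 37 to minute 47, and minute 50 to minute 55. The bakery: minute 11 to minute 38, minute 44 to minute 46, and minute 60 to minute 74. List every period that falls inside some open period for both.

minute 11 to minute 26, minute 27 to minute 32, minute 37 to minute 38, minute 44 to minute 46

minute 10 to minute 26 ∩ B → minute 11 to minute 26.
minute 27 to minute 32 ∩ B → minute 27 to minute 32.
minute 37 to minute 47 ∩ B → minute 37 to minute 38, minute 44 to minute 46.
minute 50 to minute 55 meets no B interval.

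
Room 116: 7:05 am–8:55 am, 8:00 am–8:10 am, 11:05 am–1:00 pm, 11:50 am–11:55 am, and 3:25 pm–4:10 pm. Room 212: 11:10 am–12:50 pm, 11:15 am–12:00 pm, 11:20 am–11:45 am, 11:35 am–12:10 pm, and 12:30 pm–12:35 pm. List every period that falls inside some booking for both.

11:10 am–12:50 pm

A, merged: 7:05 am–8:55 am, 11:05 am–1:00 pm, 3:25 pm–4:10 pm.
B, merged: 11:10 am–12:50 pm.
7:05 am–8:55 am: no overlap with the second set.
11:05 am–1:00 pm meets the second set on 11:10 am–12:50 pm.
3:25 pm–4:10 pm: no overlap with the second set.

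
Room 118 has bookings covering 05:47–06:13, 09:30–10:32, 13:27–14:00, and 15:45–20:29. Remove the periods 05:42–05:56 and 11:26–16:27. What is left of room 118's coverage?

05:56–06:13, 09:30–10:32, 16:27–20:29

05:47–06:13 with B removed leaves 05:56–06:13.
09:30–10:32 is untouched.
13:27–14:00 lies entirely inside B → drops out.
15:45–20:29 with B removed leaves 16:27–20:29.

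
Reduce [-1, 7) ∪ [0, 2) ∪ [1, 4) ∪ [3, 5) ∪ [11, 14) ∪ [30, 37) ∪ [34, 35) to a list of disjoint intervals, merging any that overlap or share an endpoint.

[0, 2) overlaps/touches [-1, 7) → extend to [-1, 7).
[1, 4) overlaps/touches [-1, 7) → extend to [-1, 7).
[3, 5) overlaps/touches [-1, 7) → extend to [-1, 7).
[11, 14) is disjoint → start new block.
[30, 37) is disjoint → start new block.
[34, 35) overlaps/touches [30, 37) → extend to [30, 37).

[-1, 7) ∪ [11, 14) ∪ [30, 37)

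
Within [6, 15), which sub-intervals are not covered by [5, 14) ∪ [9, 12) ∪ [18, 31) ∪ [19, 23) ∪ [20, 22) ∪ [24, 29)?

[14, 15)

After merging, the occupied span is [5, 14), [18, 31).
Complement within [6, 15): [14, 15).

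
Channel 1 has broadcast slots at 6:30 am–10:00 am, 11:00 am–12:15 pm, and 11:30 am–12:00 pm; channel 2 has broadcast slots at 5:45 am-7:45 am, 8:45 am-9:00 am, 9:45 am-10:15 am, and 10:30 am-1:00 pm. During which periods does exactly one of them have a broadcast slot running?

5:45 am–6:30 am, 7:45 am–8:45 am, 9:00 am–9:45 am, 10:00 am–10:15 am, 10:30 am–11:00 am, 12:15 pm–1:00 pm

A, merged: 6:30 am–10:00 am, 11:00 am–12:15 pm.
Only in the first: 7:45 am–8:45 am, 9:00 am–9:45 am.
Only in the second: 5:45 am–6:30 am, 10:00 am–10:15 am, 10:30 am–11:00 am, 12:15 pm–1:00 pm.
Together these are the periods covered by exactly one.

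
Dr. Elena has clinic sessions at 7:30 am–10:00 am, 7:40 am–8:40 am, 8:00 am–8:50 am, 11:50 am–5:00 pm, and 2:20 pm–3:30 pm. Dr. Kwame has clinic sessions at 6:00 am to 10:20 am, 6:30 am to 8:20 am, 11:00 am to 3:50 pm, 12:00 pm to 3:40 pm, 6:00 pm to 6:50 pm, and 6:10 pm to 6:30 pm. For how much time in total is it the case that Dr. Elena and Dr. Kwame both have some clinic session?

6 h 30 min

Merge the first list: 7:30 am–10:00 am, 11:50 am–5:00 pm.
Merge the second list: 6:00 am–10:20 am, 11:00 am–3:50 pm, 6:00 pm–6:50 pm.
A ∩ B = 7:30 am–10:00 am, 11:50 am–3:50 pm.
Total: 2 h 30 min + 4 h = 6 h 30 min.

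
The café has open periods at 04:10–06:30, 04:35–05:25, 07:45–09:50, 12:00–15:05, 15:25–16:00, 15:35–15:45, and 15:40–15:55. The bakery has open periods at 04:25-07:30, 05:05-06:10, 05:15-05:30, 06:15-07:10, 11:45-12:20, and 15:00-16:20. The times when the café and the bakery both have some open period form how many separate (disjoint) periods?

4

First set merges to 04:10-06:30, 07:45-09:50, 12:00-15:05, 15:25-16:00.
Second set merges to 04:25-07:30, 11:45-12:20, 15:00-16:20.
A ∩ B = 04:25-06:30, 12:00-12:20, 15:00-15:05, 15:25-16:00.
That is 4 disjoint pieces.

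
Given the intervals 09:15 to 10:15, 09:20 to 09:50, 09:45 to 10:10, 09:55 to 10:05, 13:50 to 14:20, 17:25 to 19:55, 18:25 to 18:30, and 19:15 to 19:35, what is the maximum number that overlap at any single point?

Walk the sorted start/end points keeping a running depth.
The depth first hits 3 at 09:45.

3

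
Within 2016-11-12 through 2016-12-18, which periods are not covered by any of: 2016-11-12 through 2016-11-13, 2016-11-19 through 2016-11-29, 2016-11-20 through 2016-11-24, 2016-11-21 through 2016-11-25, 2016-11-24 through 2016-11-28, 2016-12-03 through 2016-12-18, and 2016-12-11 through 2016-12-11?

The merged coverage is 2016-11-12 through 2016-11-13, 2016-11-19 through 2016-11-29, 2016-12-03 through 2016-12-18.
Gaps within 2016-11-12 through 2016-12-18: 2016-11-14 through 2016-11-18, 2016-11-30 through 2016-12-02.

2016-11-14 through 2016-11-18, 2016-11-30 through 2016-12-02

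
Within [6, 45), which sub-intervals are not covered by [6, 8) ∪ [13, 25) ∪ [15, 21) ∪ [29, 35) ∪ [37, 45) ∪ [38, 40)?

After merging, the occupied span is [6, 8), [13, 25), [29, 35), [37, 45).
Uncovered inside [6, 45): [8, 13), [25, 29), [35, 37).

[8, 13) ∪ [25, 29) ∪ [35, 37)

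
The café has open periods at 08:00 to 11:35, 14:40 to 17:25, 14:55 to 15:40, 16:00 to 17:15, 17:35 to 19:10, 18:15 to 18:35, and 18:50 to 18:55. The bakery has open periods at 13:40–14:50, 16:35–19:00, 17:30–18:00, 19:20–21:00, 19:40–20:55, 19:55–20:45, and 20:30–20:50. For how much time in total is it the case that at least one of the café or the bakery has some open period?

10 h 45 min

A, merged: 08:00–11:35, 14:40–17:25, 17:35–19:10.
B, merged: 13:40–14:50, 16:35–19:00, 19:20–21:00.
A ∪ B = 08:00–11:35, 13:40–19:10, 19:20–21:00.
Total: 3 h 35 min + 5 h 30 min + 1 h 40 min = 10 h 45 min.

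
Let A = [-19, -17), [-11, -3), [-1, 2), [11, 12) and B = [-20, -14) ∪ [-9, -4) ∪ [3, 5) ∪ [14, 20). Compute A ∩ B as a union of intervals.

[-19, -17) ∪ [-9, -4)

[-19, -17) ∩ B → [-19, -17).
[-11, -3) ∩ B → [-9, -4).
[-1, 2) meets no B interval.
[11, 12) meets no B interval.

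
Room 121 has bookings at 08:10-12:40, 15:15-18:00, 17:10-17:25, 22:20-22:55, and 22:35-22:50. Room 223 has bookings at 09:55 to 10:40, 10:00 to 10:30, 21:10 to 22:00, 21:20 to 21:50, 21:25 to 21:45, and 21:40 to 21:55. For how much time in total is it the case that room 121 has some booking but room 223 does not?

First set merges to 08:10-12:40, 15:15-18:00, 22:20-22:55.
Second set merges to 09:55-10:40, 21:10-22:00.
A \ B = 08:10-09:55, 10:40-12:40, 15:15-18:00, 22:20-22:55.
Total: 1 h 45 min + 2 h + 2 h 45 min + 35 min = 7 h 5 min.

7 h 5 min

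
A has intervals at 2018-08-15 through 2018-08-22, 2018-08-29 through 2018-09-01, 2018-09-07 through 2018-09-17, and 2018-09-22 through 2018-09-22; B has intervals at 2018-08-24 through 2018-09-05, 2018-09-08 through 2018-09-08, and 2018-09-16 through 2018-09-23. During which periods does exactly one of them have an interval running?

A \ B = 2018-08-15 through 2018-08-22, 2018-09-07 through 2018-09-07, 2018-09-09 through 2018-09-15.
B \ A = 2018-08-24 through 2018-08-28, 2018-09-02 through 2018-09-05, 2018-09-18 through 2018-09-21, 2018-09-23 through 2018-09-23.
Union of the two gives the symmetric difference.

2018-08-15 through 2018-08-22, 2018-08-24 through 2018-08-28, 2018-09-02 through 2018-09-05, 2018-09-07 through 2018-09-07, 2018-09-09 through 2018-09-15, 2018-09-18 through 2018-09-21, 2018-09-23 through 2018-09-23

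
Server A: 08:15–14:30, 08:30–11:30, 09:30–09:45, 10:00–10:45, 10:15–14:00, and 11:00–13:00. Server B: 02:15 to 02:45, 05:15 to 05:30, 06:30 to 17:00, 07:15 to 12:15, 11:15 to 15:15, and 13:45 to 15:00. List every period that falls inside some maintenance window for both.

08:15-14:30

Merge the first list: 08:15-14:30.
Merge the second list: 02:15-02:45, 05:15-05:30, 06:30-17:00.
08:15-14:30 overlaps B on 08:15-14:30.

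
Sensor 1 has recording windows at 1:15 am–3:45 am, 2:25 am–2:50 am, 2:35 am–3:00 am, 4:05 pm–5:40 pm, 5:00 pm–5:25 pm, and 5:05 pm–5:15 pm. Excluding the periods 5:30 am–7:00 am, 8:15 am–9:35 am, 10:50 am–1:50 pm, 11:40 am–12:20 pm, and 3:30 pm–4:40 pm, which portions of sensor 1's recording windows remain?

First set merges to 1:15 am–3:45 am, 4:05 pm–5:40 pm.
Second set merges to 5:30 am–7:00 am, 8:15 am–9:35 am, 10:50 am–1:50 pm, 3:30 pm–4:40 pm.
1:15 am–3:45 am: no B overlap → unchanged.
4:05 pm–5:40 pm minus B → 4:40 pm–5:40 pm.

1:15 am–3:45 am, 4:40 pm–5:40 pm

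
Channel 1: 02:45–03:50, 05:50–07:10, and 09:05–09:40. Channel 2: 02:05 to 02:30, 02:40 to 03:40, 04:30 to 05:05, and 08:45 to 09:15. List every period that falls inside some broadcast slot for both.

02:45–03:50 meets the second set on 02:45–03:40.
05:50–07:10: no overlap with the second set.
09:05–09:40 meets the second set on 09:05–09:15.

02:45–03:40, 09:05–09:15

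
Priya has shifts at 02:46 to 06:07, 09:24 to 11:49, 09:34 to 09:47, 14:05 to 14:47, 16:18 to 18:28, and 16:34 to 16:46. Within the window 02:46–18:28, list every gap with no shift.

06:07–09:24, 11:49–14:05, 14:47–16:18

The merged coverage is 02:46–06:07, 09:24–11:49, 14:05–14:47, 16:18–18:28.
Complement within 02:46–18:28: 06:07–09:24, 11:49–14:05, 14:47–16:18.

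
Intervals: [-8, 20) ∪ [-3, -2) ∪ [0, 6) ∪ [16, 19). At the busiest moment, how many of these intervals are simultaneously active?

At -3, 2 of the intervals are simultaneously active.
No point has more.

2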